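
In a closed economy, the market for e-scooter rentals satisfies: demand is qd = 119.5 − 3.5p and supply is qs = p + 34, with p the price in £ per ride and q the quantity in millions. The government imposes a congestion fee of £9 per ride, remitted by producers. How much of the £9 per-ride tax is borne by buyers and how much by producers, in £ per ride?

Buyers bear £2 per ride; producers bear £7 per ride.

Before the tax: set 119.5 − 3.5p = p + 34 → p* = £19, q* = 53.
With the tax collected from producers, supply shifts: qs = (p − 9) + 34.
Solving gives q = 46 with buyers paying £21 and producers receiving £12 (the £9 wedge).
Burden on buyers: £2; on producers: £7. (They sum to £9.)
The less price-elastic side of the market bears the larger share of a per-unit tax.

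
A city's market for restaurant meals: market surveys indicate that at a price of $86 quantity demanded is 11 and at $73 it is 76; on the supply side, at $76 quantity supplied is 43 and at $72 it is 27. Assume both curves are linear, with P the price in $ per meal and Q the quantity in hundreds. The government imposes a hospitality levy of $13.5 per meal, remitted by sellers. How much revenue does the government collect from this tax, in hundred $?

Tax revenue = $283.5 hundred.

Demand slope: (76 − 11)/(73 − 86) = -5, so Qd = 441 − 5P.
Supply slope: (27 − 43)/(72 − 76) = 4, so Qs = 4P − 261.
Without the tax, 441 − 5P = 4P − 261 gives 9P = 702, so P* = $78 and Q* = 51.
With the tax collected from sellers, supply shifts: Qs = 4(P − 13.5) − 261.
New equilibrium: consumers pay $84, sellers receive $70.5, Q = 21. (Wedge: Pb − Ps = 13.5.)
Revenue = t · Q = 13.5 · 21 = $283.5.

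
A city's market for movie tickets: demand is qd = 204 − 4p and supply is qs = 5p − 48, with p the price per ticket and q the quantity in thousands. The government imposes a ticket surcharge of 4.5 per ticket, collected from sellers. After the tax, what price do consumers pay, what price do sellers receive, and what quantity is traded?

Consumers pay 30.5; sellers receive 26; quantity = 82.

Before the tax: set 204 − 4p = 5p − 48 → p* = 28, q* = 92.
With the tax collected from sellers, supply shifts: qs = 5(p − 4.5) − 48.
New equilibrium: consumers pay 30.5, sellers receive 26, q = 82. (Wedge: pb − ps = 4.5.)
The less price-elastic side of the market bears the larger share of a per-unit tax.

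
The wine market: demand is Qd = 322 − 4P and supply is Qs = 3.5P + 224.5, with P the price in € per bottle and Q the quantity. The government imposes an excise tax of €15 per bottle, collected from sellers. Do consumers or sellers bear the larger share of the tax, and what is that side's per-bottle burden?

Without the tax, 322 − 4P = 3.5P + 224.5 gives 7.5P = 97.5, so P* = €13 and Q* = 270.
With the tax collected from sellers, supply shifts: Qs = 3.5(P − 15) + 224.5.
New equilibrium: consumers pay €20, sellers receive €5, Q = 242. (Wedge: Pb − Ps = 15.)
Per-bottle burden: consumers €7, sellers €8.
Sellers take the larger share because supply is less price-elastic here (demand slope 4 vs supply slope 3.5).

Sellers bear the larger share: €8 per bottle.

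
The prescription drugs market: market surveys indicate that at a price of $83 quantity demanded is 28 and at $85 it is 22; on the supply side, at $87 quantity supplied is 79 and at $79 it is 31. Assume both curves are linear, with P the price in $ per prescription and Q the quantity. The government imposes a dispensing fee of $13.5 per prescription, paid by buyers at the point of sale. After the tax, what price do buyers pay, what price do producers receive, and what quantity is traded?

Buyers pay $89; producers receive $75.5; quantity = 10.

Demand slope: (22 − 28)/(85 − 83) = -3, so Qd = 277 − 3P.
Supply slope: (31 − 79)/(79 − 87) = 6, so Qs = 6P − 443.
Before the tax: set 277 − 3P = 6P − 443 → P* = $80, Q* = 37.
With the tax collected from buyers, demand (in seller-price terms) shifts: Qd = 277 − 3(P + 13.5).
Solving gives Q = 10 with buyers paying $89 and producers receiving $75.5 (the $13.5 wedge).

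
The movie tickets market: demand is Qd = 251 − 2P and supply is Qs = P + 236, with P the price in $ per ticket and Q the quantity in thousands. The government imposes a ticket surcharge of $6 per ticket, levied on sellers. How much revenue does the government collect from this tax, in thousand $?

Tax revenue = $1422 thousand.

Before the tax: set 251 − 2P = P + 236 → P* = $5, Q* = 241.
With the tax collected from sellers, supply shifts: Qs = (P − 6) + 236.
New equilibrium: buyers pay $7, sellers receive $1, Q = 237. (Wedge: Pb − Ps = 6.)
Revenue = t · Q = 6 · 237 = $1422.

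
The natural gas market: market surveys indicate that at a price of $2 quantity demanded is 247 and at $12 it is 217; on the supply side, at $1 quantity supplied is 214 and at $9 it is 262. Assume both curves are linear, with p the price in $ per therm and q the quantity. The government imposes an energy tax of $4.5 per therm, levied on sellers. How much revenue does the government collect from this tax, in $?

Demand slope: (217 − 247)/(12 − 2) = -3, so qd = 253 − 3p.
Supply slope: (262 − 214)/(9 − 1) = 6, so qs = 6p + 208.
Before the tax: set 253 − 3p = 6p + 208 → p* = $5, q* = 238.
With the tax collected from sellers, supply shifts: qs = 6(p − 4.5) + 208.
New equilibrium: consumers pay $8, sellers receive $3.5, q = 229. (Wedge: pb − ps = 4.5.)
Revenue = t · Q = 4.5 · 229 = $1030.5.

Tax revenue = $1030.5.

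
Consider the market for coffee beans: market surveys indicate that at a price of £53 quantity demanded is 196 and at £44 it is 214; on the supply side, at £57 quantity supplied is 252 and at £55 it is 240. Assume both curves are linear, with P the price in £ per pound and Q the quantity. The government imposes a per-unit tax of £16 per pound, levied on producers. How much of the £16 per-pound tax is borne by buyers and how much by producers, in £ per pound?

Buyers bear £12 per pound; producers bear £4 per pound.

Demand slope: (214 − 196)/(44 − 53) = -2, so Qd = 302 − 2P.
Supply slope: (240 − 252)/(55 − 57) = 6, so Qs = 6P − 90.
Without the tax, 302 − 2P = 6P − 90 gives 8P = 392, so P* = £49 and Q* = 204.
With the tax collected from producers, supply shifts: Qs = 6(P − 16) − 90.
New equilibrium: buyers pay £61, producers receive £45, Q = 180. (Wedge: Pb − Ps = 16.)
Burden on buyers: £12; on producers: £4. (They sum to £16.)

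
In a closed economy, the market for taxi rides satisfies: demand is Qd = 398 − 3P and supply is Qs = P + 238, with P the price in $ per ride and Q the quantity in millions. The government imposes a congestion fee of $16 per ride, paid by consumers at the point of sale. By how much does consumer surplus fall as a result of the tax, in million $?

Without the tax, 398 − 3P = P + 238 gives 4P = 160, so P* = $40 and Q* = 278.
With the tax collected from consumers, demand (in seller-price terms) shifts: Qd = 398 − 3(P + 16).
New equilibrium: consumers pay $44, sellers receive $28, Q = 266. (Wedge: Pb − Ps = 16.)
ΔCS is the trapezoid between Q = 266 and Q = 278 of height $4: ½ · (278 + 266) · 4 = $1088.

Consumer surplus falls by $1088 million.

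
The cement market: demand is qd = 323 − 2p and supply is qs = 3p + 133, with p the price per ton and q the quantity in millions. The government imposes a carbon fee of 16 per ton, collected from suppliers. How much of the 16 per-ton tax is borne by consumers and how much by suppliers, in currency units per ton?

Consumers bear 9.6 per ton; suppliers bear 6.4 per ton.

Without the tax, 323 − 2p = 3p + 133 gives 5p = 190, so p* = 38 and q* = 247.
With the tax collected from suppliers, supply shifts: qs = 3(p − 16) + 133.
Solving gives q = 227.8 with consumers paying 47.6 and suppliers receiving 31.6 (the 16 wedge).
Burden on consumers: 9.6; on suppliers: 6.4. (They sum to 16.)
The less price-elastic side of the market bears the larger share of a per-unit tax.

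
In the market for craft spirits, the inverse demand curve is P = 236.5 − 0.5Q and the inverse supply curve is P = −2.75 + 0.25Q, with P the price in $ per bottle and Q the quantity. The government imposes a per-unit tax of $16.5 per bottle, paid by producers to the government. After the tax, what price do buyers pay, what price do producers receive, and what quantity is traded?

Buyers pay $88; producers receive $71.5; quantity = 297.

Rewrite in direct form: Qd = 473 − 2P and Qs = 4P + 11.
Without the tax, 473 − 2P = 4P + 11 gives 6P = 462, so P* = $77 and Q* = 319.
With the tax collected from producers, supply shifts: Qs = 4(P − 16.5) + 11.
New equilibrium: buyers pay $88, producers receive $71.5, Q = 297. (Wedge: Pb − Ps = 16.5.)
The less price-elastic side of the market bears the larger share of a per-unit tax.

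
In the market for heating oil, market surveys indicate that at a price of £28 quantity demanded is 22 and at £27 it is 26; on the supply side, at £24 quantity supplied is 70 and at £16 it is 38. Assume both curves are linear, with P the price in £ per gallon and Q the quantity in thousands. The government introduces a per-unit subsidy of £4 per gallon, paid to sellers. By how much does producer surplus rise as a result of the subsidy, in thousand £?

Producer surplus rises by £116 thousand.

Demand slope: (26 − 22)/(27 − 28) = -4, so Qd = 134 − 4P.
Supply slope: (38 − 70)/(16 − 24) = 4, so Qs = 4P − 26.
Before the subsidy: set 134 − 4P = 4P − 26 → P* = £20, Q* = 54.
With a per-unit subsidy paid to sellers, each receives P + 4 per unit sold, so supply becomes Qs = 4(P + 4) − 26.
New equilibrium: consumers pay £18, sellers receive £22, Q = 62. (Wedge: Pb − Ps = −4.)
ΔPS is the trapezoid between Q = 62 and Q = 54 of height £2: ½ · (54 + 62) · 2 = £116.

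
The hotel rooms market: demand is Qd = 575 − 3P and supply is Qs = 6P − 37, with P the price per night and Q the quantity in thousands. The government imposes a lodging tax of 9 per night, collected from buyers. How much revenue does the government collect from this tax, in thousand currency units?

Before the tax: set 575 − 3P = 6P − 37 → P* = 68, Q* = 371.
With the tax collected from buyers, demand (in seller-price terms) shifts: Qd = 575 − 3(P + 9).
New equilibrium: buyers pay 74, suppliers receive 65, Q = 353. (Wedge: Pb − Ps = 9.)
Revenue = t · Q = 9 · 353 = 3177.

Tax revenue = 3177 thousand.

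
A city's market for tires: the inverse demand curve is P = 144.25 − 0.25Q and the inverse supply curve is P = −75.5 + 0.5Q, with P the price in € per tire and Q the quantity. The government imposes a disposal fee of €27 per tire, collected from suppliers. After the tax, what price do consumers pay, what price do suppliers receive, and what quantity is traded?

Rewrite in direct form: Qd = 577 − 4P and Qs = 2P + 151.
Before the tax: set 577 − 4P = 2P + 151 → P* = €71, Q* = 293.
With the tax collected from suppliers, supply shifts: Qs = 2(P − 27) + 151.
New equilibrium: consumers pay €80, suppliers receive €53, Q = 257. (Wedge: Pb − Ps = 27.)

Consumers pay €80; suppliers receive €53; quantity = 257.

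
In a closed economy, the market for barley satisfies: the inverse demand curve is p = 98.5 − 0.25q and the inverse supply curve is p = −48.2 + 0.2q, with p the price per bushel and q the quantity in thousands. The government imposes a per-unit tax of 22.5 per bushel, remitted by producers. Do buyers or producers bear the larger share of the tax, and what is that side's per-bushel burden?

Buyers bear the larger share: 12.5 per bushel.

Rewrite in direct form: qd = 394 − 4p and qs = 5p + 241.
Before the tax: set 394 − 4p = 5p + 241 → p* = 17, q* = 326.
With the tax collected from producers, supply shifts: qs = 5(p − 22.5) + 241.
New equilibrium: buyers pay 29.5, producers receive 7, q = 276. (Wedge: pb − ps = 22.5.)
Per-bushel burden: buyers 12.5, producers 10.
Buyers take the larger share because demand is less price-elastic here (demand slope 4 vs supply slope 5).
The less price-elastic side of the market bears the larger share of a per-unit tax.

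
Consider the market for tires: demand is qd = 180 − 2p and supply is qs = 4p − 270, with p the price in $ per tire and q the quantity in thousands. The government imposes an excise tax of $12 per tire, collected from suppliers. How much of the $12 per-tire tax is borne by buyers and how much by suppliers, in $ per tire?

Without the tax, 180 − 2p = 4p − 270 gives 6p = 450, so p* = $75 and q* = 30.
With the tax collected from suppliers, supply shifts: qs = 4(p − 12) − 270.
New equilibrium: buyers pay $83, suppliers receive $71, q = 14. (Wedge: pb − ps = 12.)
Burden on buyers: $8; on suppliers: $4. (They sum to $12.)

Buyers bear $8 per tire; suppliers bear $4 per tire.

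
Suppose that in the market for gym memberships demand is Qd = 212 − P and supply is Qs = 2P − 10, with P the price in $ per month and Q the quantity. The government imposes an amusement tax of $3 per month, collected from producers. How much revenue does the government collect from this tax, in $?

Tax revenue = $408.

Without the tax, 212 − P = 2P − 10 gives 3P = 222, so P* = $74 and Q* = 138.
With the tax collected from producers, supply shifts: Qs = 2(P − 3) − 10.
Solving gives Q = 136 with buyers paying $76 and producers receiving $73 (the $3 wedge).
Revenue = t · Q = 3 · 136 = $408.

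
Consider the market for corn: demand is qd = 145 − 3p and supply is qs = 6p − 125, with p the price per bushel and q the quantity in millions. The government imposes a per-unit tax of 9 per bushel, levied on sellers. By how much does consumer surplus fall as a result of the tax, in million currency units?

Before the tax: set 145 − 3p = 6p − 125 → p* = 30, q* = 55.
With the tax collected from sellers, supply shifts: qs = 6(p − 9) − 125.
Solving gives q = 37 with buyers paying 36 and sellers receiving 27 (the 9 wedge).
ΔCS is the trapezoid between Q = 37 and Q = 55 of height 6: ½ · (55 + 37) · 6 = 276.

Consumer surplus falls by 276 million.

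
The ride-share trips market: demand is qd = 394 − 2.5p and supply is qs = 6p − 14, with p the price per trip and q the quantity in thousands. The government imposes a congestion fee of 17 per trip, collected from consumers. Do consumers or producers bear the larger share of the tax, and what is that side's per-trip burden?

Before the tax: set 394 − 2.5p = 6p − 14 → p* = 48, q* = 274.
With the tax collected from consumers, demand (in seller-price terms) shifts: qd = 394 − 2.5(p + 17).
Solving gives q = 244 with consumers paying 60 and producers receiving 43 (the 17 wedge).
Per-trip burden: consumers 12, producers 5.
Consumers take the larger share because demand is less price-elastic here (demand slope 2.5 vs supply slope 6).
The less price-elastic side of the market bears the larger share of a per-unit tax.

Consumers bear the larger share: 12 per trip.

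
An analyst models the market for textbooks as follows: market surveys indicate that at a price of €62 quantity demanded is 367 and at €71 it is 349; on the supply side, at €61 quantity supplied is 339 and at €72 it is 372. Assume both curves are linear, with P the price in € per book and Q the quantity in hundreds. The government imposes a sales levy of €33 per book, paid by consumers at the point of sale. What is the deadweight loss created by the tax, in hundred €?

Demand slope: (349 − 367)/(71 − 62) = -2, so Qd = 491 − 2P.
Supply slope: (372 − 339)/(72 − 61) = 3, so Qs = 3P + 156.
Without the tax, 491 − 2P = 3P + 156 gives 5P = 335, so P* = €67 and Q* = 357.
With the tax collected from consumers, demand (in seller-price terms) shifts: Qd = 491 − 2(P + 33).
Solving gives Q = 317.4 with consumers paying €86.8 and sellers receiving €53.8 (the €33 wedge).
Quantity falls by |ΔQ| = |357 − 317.4| = 39.6.
DWL = ½ · t · |ΔQ| = ½ · 33 · 39.6 = €653.4.

Deadweight loss = €653.4 hundred.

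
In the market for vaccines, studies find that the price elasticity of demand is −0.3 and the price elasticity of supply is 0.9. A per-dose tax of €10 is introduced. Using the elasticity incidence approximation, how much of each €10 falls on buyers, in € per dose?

Incidence ratio: buyers' share ≈ εs / (εs + |εd|) = 0.9 / (0.9 + 0.3) = 0.75.
So buyers bear ≈ 0.75 × €10 = €7.5; suppliers bear €2.5.

Buyers bear ≈ €7.5 per dose.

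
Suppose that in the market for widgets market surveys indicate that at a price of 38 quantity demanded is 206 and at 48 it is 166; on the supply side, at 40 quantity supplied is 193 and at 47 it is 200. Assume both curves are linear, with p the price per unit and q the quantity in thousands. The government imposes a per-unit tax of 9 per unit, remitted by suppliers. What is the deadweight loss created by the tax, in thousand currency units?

Demand slope: (166 − 206)/(48 − 38) = -4, so qd = 358 − 4p.
Supply slope: (200 − 193)/(47 − 40) = 1, so qs = p + 153.
Before the tax: set 358 − 4p = p + 153 → p* = 41, q* = 194.
With the tax collected from suppliers, supply shifts: qs = (p − 9) + 153.
New equilibrium: consumers pay 42.8, suppliers receive 33.8, q = 186.8. (Wedge: pb − ps = 9.)
Quantity falls by |ΔQ| = |194 − 186.8| = 7.2.
DWL = ½ · t · |ΔQ| = ½ · 9 · 7.2 = 32.4.

Deadweight loss = 32.4 thousand.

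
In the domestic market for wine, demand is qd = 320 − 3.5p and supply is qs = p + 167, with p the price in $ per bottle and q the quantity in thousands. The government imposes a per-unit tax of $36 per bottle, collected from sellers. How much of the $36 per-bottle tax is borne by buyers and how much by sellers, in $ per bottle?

Before the tax: set 320 − 3.5p = p + 167 → p* = $34, q* = 201.
With the tax collected from sellers, supply shifts: qs = (p − 36) + 167.
New equilibrium: buyers pay $42, sellers receive $6, q = 173. (Wedge: pb − ps = 36.)
Burden on buyers: $8; on sellers: $28. (They sum to $36.)

Buyers bear $8 per bottle; sellers bear $28 per bottle.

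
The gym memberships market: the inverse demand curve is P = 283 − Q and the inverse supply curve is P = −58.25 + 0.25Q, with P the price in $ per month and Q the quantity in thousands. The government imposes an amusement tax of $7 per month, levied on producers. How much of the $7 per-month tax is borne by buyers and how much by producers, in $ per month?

Buyers bear $5.6 per month; producers bear $1.4 per month.

Inverting to Q(P) form: Qd = 283 − P; Qs = 4P + 233.
Before the tax: set 283 − P = 4P + 233 → P* = $10, Q* = 273.
With the tax collected from producers, supply shifts: Qs = 4(P − 7) + 233.
New equilibrium: buyers pay $15.6, producers receive $8.6, Q = 267.4. (Wedge: Pb − Ps = 7.)
Burden on buyers: $5.6; on producers: $1.4. (They sum to $7.)
The less price-elastic side of the market bears the larger share of a per-unit tax.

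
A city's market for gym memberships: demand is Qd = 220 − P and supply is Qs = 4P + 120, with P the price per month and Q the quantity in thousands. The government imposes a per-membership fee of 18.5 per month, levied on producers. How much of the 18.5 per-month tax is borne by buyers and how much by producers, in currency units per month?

Buyers bear 14.8 per month; producers bear 3.7 per month.

Without the tax, 220 − P = 4P + 120 gives 5P = 100, so P* = 20 and Q* = 200.
With the tax collected from producers, supply shifts: Qs = 4(P − 18.5) + 120.
New equilibrium: buyers pay 34.8, producers receive 16.3, Q = 185.2. (Wedge: Pb − Ps = 18.5.)
Burden on buyers: 14.8; on producers: 3.7. (They sum to 18.5.)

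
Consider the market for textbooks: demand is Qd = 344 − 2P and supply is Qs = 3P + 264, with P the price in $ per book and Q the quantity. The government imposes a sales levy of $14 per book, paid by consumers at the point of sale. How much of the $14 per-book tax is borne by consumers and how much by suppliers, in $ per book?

Consumers bear $8.4 per book; suppliers bear $5.6 per book.

Without the tax, 344 − 2P = 3P + 264 gives 5P = 80, so P* = $16 and Q* = 312.
With the tax collected from consumers, demand (in seller-price terms) shifts: Qd = 344 − 2(P + 14).
New equilibrium: consumers pay $24.4, suppliers receive $10.4, Q = 295.2. (Wedge: Pb − Ps = 14.)
Burden on consumers: $8.4; on suppliers: $5.6. (They sum to $14.)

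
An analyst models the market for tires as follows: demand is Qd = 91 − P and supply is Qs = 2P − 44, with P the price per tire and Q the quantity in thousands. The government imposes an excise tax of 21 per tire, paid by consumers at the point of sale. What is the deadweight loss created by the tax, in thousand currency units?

Deadweight loss = 147 thousand.

Before the tax: set 91 − P = 2P − 44 → P* = 45, Q* = 46.
With the tax collected from consumers, demand (in seller-price terms) shifts: Qd = 91 − (P + 21).
New equilibrium: consumers pay 59, producers receive 38, Q = 32. (Wedge: Pb − Ps = 21.)
Quantity falls by |ΔQ| = |46 − 32| = 14.
DWL = ½ · t · |ΔQ| = ½ · 21 · 14 = 147.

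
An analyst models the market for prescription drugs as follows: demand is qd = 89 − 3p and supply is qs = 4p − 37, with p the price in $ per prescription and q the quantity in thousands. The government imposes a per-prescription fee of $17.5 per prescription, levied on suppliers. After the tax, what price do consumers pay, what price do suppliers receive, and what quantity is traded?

Consumers pay $28; suppliers receive $10.5; quantity = 5.

Before the tax: set 89 − 3p = 4p − 37 → p* = $18, q* = 35.
With the tax collected from suppliers, supply shifts: qs = 4(p − 17.5) − 37.
Solving gives q = 5 with consumers paying $28 and suppliers receiving $10.5 (the $17.5 wedge).
The less price-elastic side of the market bears the larger share of a per-unit tax.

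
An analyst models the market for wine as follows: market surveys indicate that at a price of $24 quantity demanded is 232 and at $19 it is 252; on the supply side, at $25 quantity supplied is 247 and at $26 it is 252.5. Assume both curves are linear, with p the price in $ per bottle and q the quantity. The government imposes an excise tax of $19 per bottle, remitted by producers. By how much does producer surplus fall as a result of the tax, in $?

Producer surplus falls by $1712.

Demand slope: (252 − 232)/(19 − 24) = -4, so qd = 328 − 4p.
Supply slope: (252.5 − 247)/(26 − 25) = 5.5, so qs = 5.5p + 109.5.
Without the tax, 328 − 4p = 5.5p + 109.5 gives 9.5p = 218.5, so p* = $23 and q* = 236.
With the tax collected from producers, supply shifts: qs = 5.5(p − 19) + 109.5.
New equilibrium: consumers pay $34, producers receive $15, q = 192. (Wedge: pb − ps = 19.)
ΔPS is the trapezoid between Q = 192 and Q = 236 of height $8: ½ · (236 + 192) · 8 = $1712.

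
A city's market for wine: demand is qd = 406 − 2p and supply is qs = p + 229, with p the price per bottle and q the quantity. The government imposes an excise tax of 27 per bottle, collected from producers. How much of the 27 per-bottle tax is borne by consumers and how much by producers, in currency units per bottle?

Consumers bear 9 per bottle; producers bear 18 per bottle.

Before the tax: set 406 − 2p = p + 229 → p* = 59, q* = 288.
With the tax collected from producers, supply shifts: qs = (p − 27) + 229.
New equilibrium: consumers pay 68, producers receive 41, q = 270. (Wedge: pb − ps = 27.)
Burden on consumers: 9; on producers: 18. (They sum to 27.)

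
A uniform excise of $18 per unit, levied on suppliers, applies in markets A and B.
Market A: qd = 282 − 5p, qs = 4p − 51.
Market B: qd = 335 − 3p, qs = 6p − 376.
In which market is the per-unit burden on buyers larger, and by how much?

Market A: pre-tax p* = $37, q* = 97; post-tax q = 57; per-unit burden on buyers = $8.
Market B: pre-tax p* = $79, q* = 98; post-tax q = 62; per-unit burden on buyers = $12.
Difference: $8 vs $12 → market B is larger by $4.

Market B, by $4.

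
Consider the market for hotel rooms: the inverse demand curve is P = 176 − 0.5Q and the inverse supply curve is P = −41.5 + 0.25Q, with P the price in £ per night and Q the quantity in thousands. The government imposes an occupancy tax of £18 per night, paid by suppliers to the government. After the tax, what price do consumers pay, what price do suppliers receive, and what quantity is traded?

Consumers pay £43; suppliers receive £25; quantity = 266.

Inverting to Q(P) form: Qd = 352 − 2P; Qs = 4P + 166.
Before the tax: set 352 − 2P = 4P + 166 → P* = £31, Q* = 290.
With the tax collected from suppliers, supply shifts: Qs = 4(P − 18) + 166.
New equilibrium: consumers pay £43, suppliers receive £25, Q = 266. (Wedge: Pb − Ps = 18.)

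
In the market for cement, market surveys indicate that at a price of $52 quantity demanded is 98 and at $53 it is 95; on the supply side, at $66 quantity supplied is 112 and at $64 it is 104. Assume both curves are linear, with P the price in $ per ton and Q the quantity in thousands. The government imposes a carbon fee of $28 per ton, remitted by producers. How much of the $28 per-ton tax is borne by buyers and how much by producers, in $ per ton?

Buyers bear $16 per ton; producers bear $12 per ton.

Demand slope: (95 − 98)/(53 − 52) = -3, so Qd = 254 − 3P.
Supply slope: (104 − 112)/(64 − 66) = 4, so Qs = 4P − 152.
Before the tax: set 254 − 3P = 4P − 152 → P* = $58, Q* = 80.
With the tax collected from producers, supply shifts: Qs = 4(P − 28) − 152.
Solving gives Q = 32 with buyers paying $74 and producers receiving $46 (the $28 wedge).
Burden on buyers: $16; on producers: $12. (They sum to $28.)
The less price-elastic side of the market bears the larger share of a per-unit tax.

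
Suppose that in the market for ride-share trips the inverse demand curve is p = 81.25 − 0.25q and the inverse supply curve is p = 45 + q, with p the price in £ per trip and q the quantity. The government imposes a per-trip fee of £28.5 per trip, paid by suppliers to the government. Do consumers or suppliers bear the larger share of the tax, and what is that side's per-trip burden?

Rewrite in direct form: qd = 325 − 4p and qs = p − 45.
Without the tax, 325 − 4p = p − 45 gives 5p = 370, so p* = £74 and q* = 29.
With the tax collected from suppliers, supply shifts: qs = (p − 28.5) − 45.
Solving gives q = 6.2 with consumers paying £79.7 and suppliers receiving £51.2 (the £28.5 wedge).
Per-trip burden: consumers £5.7, suppliers £22.8.
Suppliers take the larger share because supply is less price-elastic here (demand slope 4 vs supply slope 1).

Suppliers bear the larger share: £22.8 per trip.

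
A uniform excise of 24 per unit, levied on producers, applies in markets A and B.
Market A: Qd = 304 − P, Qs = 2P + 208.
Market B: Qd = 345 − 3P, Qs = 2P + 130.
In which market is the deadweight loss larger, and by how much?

Market B, by 153.6.

Market A: pre-tax P* = 32, Q* = 272; post-tax Q = 256; deadweight loss = 192.
Market B: pre-tax P* = 43, Q* = 216; post-tax Q = 187.2; deadweight loss = 345.6.
Difference: 192 vs 345.6 → market B is larger by 153.6.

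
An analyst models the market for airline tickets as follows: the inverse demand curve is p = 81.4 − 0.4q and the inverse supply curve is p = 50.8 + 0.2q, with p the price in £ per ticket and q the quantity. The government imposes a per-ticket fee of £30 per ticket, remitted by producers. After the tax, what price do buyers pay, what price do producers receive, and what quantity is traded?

Buyers pay £81; producers receive £51; quantity = 1.

Inverting to q(p) form: qd = 203.5 − 2.5p; qs = 5p − 254.
Without the tax, 203.5 − 2.5p = 5p − 254 gives 7.5p = 457.5, so p* = £61 and q* = 51.
With the tax collected from producers, supply shifts: qs = 5(p − 30) − 254.
New equilibrium: buyers pay £81, producers receive £51, q = 1. (Wedge: pb − ps = 30.)
The less price-elastic side of the market bears the larger share of a per-unit tax.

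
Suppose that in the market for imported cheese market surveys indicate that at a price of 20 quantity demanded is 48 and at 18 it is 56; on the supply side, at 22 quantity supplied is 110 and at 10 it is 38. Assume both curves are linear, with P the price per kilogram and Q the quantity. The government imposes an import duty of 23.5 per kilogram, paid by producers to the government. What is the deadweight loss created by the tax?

Deadweight loss = 662.7.

Demand slope: (56 − 48)/(18 − 20) = -4, so Qd = 128 − 4P.
Supply slope: (38 − 110)/(10 − 22) = 6, so Qs = 6P − 22.
Before the tax: set 128 − 4P = 6P − 22 → P* = 15, Q* = 68.
With the tax collected from producers, supply shifts: Qs = 6(P − 23.5) − 22.
New equilibrium: consumers pay 29.1, producers receive 5.6, Q = 11.6. (Wedge: Pb − Ps = 23.5.)
Quantity falls by |ΔQ| = |68 − 11.6| = 56.4.
DWL = ½ · t · |ΔQ| = ½ · 23.5 · 56.4 = 662.7.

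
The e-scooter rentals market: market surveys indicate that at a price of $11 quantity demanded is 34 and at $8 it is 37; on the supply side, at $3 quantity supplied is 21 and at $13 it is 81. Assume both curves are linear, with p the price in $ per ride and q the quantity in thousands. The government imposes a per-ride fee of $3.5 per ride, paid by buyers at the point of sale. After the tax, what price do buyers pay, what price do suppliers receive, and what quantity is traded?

Demand slope: (37 − 34)/(8 − 11) = -1, so qd = 45 − p.
Supply slope: (81 − 21)/(13 − 3) = 6, so qs = 6p + 3.
Before the tax: set 45 − p = 6p + 3 → p* = $6, q* = 39.
With the tax collected from buyers, demand (in seller-price terms) shifts: qd = 45 − (p + 3.5).
New equilibrium: buyers pay $9, suppliers receive $5.5, q = 36. (Wedge: pb − ps = 3.5.)
The less price-elastic side of the market bears the larger share of a per-unit tax.

Buyers pay $9; suppliers receive $5.5; quantity = 36.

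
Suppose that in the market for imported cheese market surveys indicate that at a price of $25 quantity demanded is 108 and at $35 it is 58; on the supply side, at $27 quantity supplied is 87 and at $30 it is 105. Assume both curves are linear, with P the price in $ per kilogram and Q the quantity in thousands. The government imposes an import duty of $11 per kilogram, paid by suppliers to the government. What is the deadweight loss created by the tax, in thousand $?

Deadweight loss = $165 thousand.

Demand slope: (58 − 108)/(35 − 25) = -5, so Qd = 233 − 5P.
Supply slope: (105 − 87)/(30 − 27) = 6, so Qs = 6P − 75.
Without the tax, 233 − 5P = 6P − 75 gives 11P = 308, so P* = $28 and Q* = 93.
With the tax collected from suppliers, supply shifts: Qs = 6(P − 11) − 75.
Solving gives Q = 63 with consumers paying $34 and suppliers receiving $23 (the $11 wedge).
Quantity falls by |ΔQ| = |93 − 63| = 30.
DWL = ½ · t · |ΔQ| = ½ · 11 · 30 = $165.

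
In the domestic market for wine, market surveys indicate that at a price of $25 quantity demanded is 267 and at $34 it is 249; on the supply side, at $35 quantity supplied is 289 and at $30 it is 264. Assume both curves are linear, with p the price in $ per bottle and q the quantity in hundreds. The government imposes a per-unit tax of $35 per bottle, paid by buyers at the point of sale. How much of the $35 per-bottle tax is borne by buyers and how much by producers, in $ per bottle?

Demand slope: (249 − 267)/(34 − 25) = -2, so qd = 317 − 2p.
Supply slope: (264 − 289)/(30 − 35) = 5, so qs = 5p + 114.
Before the tax: set 317 − 2p = 5p + 114 → p* = $29, q* = 259.
With the tax collected from buyers, demand (in seller-price terms) shifts: qd = 317 − 2(p + 35).
New equilibrium: buyers pay $54, producers receive $19, q = 209. (Wedge: pb − ps = 35.)
Burden on buyers: $25; on producers: $10. (They sum to $35.)
The less price-elastic side of the market bears the larger share of a per-unit tax.

Buyers bear $25 per bottle; producers bear $10 per bottle.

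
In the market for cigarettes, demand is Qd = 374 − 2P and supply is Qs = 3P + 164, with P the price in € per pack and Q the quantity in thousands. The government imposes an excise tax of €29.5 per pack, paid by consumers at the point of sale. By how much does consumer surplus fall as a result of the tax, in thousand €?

Before the tax: set 374 − 2P = 3P + 164 → P* = €42, Q* = 290.
With the tax collected from consumers, demand (in seller-price terms) shifts: Qd = 374 − 2(P + 29.5).
New equilibrium: consumers pay €59.7, sellers receive €30.2, Q = 254.6. (Wedge: Pb − Ps = 29.5.)
ΔCS is the trapezoid between Q = 254.6 and Q = 290 of height €17.7: ½ · (290 + 254.6) · 17.7 = €4819.71.

Consumer surplus falls by €4819.71 thousand.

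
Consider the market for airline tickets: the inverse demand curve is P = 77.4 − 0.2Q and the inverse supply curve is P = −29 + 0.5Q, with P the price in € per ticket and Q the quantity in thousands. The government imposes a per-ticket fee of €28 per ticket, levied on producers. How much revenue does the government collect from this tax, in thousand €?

Tax revenue = €3136 thousand.

Inverting to Q(P) form: Qd = 387 − 5P; Qs = 2P + 58.
Without the tax, 387 − 5P = 2P + 58 gives 7P = 329, so P* = €47 and Q* = 152.
With the tax collected from producers, supply shifts: Qs = 2(P − 28) + 58.
Solving gives Q = 112 with consumers paying €55 and producers receiving €27 (the €28 wedge).
Revenue = t · Q = 28 · 112 = €3136.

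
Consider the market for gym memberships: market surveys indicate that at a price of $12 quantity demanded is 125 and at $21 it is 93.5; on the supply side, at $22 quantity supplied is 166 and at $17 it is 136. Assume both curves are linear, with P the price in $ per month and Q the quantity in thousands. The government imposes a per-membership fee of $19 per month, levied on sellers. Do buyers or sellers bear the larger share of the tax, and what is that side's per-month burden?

Buyers bear the larger share: $12 per month.

Demand slope: (93.5 − 125)/(21 − 12) = -3.5, so Qd = 167 − 3.5P.
Supply slope: (136 − 166)/(17 − 22) = 6, so Qs = 6P + 34.
Before the tax: set 167 − 3.5P = 6P + 34 → P* = $14, Q* = 118.
With the tax collected from sellers, supply shifts: Qs = 6(P − 19) + 34.
Solving gives Q = 76 with buyers paying $26 and sellers receiving $7 (the $19 wedge).
Per-month burden: buyers $12, sellers $7.
Buyers take the larger share because demand is less price-elastic here (demand slope 3.5 vs supply slope 6).
The less price-elastic side of the market bears the larger share of a per-unit tax.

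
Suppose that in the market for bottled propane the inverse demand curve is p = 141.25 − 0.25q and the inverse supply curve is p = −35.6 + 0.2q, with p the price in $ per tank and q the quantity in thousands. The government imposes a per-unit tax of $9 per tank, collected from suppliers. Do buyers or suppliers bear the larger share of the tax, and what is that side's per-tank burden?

Buyers bear the larger share: $5 per tank.

Inverting to q(p) form: qd = 565 − 4p; qs = 5p + 178.
Before the tax: set 565 − 4p = 5p + 178 → p* = $43, q* = 393.
With the tax collected from suppliers, supply shifts: qs = 5(p − 9) + 178.
Solving gives q = 373 with buyers paying $48 and suppliers receiving $39 (the $9 wedge).
Per-tank burden: buyers $5, suppliers $4.
Buyers take the larger share because demand is less price-elastic here (demand slope 4 vs supply slope 5).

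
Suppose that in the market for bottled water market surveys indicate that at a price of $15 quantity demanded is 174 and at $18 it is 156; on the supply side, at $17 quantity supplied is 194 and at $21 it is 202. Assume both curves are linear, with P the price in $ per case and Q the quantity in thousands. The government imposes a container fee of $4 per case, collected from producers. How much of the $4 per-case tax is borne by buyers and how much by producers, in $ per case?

Buyers bear $1 per case; producers bear $3 per case.

Demand slope: (156 − 174)/(18 − 15) = -6, so Qd = 264 − 6P.
Supply slope: (202 − 194)/(21 − 17) = 2, so Qs = 2P + 160.
Before the tax: set 264 − 6P = 2P + 160 → P* = $13, Q* = 186.
With the tax collected from producers, supply shifts: Qs = 2(P − 4) + 160.
Solving gives Q = 180 with buyers paying $14 and producers receiving $10 (the $4 wedge).
Burden on buyers: $1; on producers: $3. (They sum to $4.)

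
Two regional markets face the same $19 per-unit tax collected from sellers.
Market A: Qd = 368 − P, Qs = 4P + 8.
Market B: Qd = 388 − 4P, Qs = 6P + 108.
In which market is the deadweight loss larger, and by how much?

Market A: pre-tax P* = $72, Q* = 296; post-tax Q = 280.8; deadweight loss = $144.4.
Market B: pre-tax P* = $28, Q* = 276; post-tax Q = 230.4; deadweight loss = $433.2.
Difference: $144.4 vs $433.2 → market B is larger by $288.8.

Market B, by $288.8.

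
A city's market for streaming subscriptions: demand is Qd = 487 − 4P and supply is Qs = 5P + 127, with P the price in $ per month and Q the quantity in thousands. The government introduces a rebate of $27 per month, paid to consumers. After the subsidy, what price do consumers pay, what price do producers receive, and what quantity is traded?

Consumers pay $25; producers receive $52; quantity = 387.

Without the subsidy, 487 − 4P = 5P + 127 gives 9P = 360, so P* = $40 and Q* = 327.
With a per-unit subsidy paid to consumers, each effectively pays P − 27, so demand becomes Qd = 487 − 4(P − 27).
New equilibrium: consumers pay $25, producers receive $52, Q = 387. (Wedge: Pb − Ps = −27.)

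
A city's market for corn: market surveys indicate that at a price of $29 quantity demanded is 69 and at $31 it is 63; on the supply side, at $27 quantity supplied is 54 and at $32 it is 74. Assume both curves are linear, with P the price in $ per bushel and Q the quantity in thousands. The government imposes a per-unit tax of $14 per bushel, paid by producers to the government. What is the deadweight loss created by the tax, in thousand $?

Demand slope: (63 − 69)/(31 − 29) = -3, so Qd = 156 − 3P.
Supply slope: (74 − 54)/(32 − 27) = 4, so Qs = 4P − 54.
Without the tax, 156 − 3P = 4P − 54 gives 7P = 210, so P* = $30 and Q* = 66.
With the tax collected from producers, supply shifts: Qs = 4(P − 14) − 54.
New equilibrium: buyers pay $38, producers receive $24, Q = 42. (Wedge: Pb − Ps = 14.)
Quantity falls by |ΔQ| = |66 − 42| = 24.
DWL = ½ · t · |ΔQ| = ½ · 14 · 24 = $168.

Deadweight loss = $168 thousand.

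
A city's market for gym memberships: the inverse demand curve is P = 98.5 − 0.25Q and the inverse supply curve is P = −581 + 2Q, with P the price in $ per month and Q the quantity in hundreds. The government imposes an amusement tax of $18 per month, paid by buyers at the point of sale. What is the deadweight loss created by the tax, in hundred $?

Deadweight loss = $72 hundred.

Inverting to Q(P) form: Qd = 394 − 4P; Qs = 0.5P + 290.5.
Without the tax, 394 − 4P = 0.5P + 290.5 gives 4.5P = 103.5, so P* = $23 and Q* = 302.
With the tax collected from buyers, demand (in seller-price terms) shifts: Qd = 394 − 4(P + 18).
New equilibrium: buyers pay $25, sellers receive $7, Q = 294. (Wedge: Pb − Ps = 18.)
Quantity falls by |ΔQ| = |302 − 294| = 8.
DWL = ½ · t · |ΔQ| = ½ · 18 · 8 = $72.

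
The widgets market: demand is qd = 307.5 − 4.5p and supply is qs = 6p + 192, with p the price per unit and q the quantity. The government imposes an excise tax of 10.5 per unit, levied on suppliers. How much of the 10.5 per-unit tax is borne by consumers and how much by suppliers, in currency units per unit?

Before the tax: set 307.5 − 4.5p = 6p + 192 → p* = 11, q* = 258.
With the tax collected from suppliers, supply shifts: qs = 6(p − 10.5) + 192.
New equilibrium: consumers pay 17, suppliers receive 6.5, q = 231. (Wedge: pb − ps = 10.5.)
Burden on consumers: 6; on suppliers: 4.5. (They sum to 10.5.)
The less price-elastic side of the market bears the larger share of a per-unit tax.

Consumers bear 6 per unit; suppliers bear 4.5 per unit.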